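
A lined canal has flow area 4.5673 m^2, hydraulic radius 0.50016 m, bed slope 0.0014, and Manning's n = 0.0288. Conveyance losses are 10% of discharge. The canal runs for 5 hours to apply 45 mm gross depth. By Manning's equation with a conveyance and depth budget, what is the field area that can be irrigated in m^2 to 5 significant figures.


Approach: apply Manning's equation with a conveyance and depth budget, Q = (1/n)*A*R^(2/3)*S^(1/2); Q_field = Q*(1-loss); Area = Q_field*t/(d/1000).
Step 1 — canal discharge (Manning's equation):
  Q = (1/0.0288) * 4.5673 * 0.50016^(2/3) * 0.0014^(1/2) = 3.738841 m^3/s
Step 2 — delivered flow: Q_field = 3.738841*(1 - 10/100) = 3.364957 m^3/s
Step 3 — volume delivered: V = 3.364957 * 5*3600 = 60569.23 m^3
Step 4 — area served: A = V / (depth/1000) = 60569.23 / 0.045 = 1346000 m^2
Therefore the field area that can be irrigated = 1346000 m^2.


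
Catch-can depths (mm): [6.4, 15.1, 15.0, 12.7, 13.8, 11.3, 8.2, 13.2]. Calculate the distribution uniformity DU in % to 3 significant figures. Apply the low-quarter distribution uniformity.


Approach: apply the low-quarter distribution uniformity, DU = (mean of lowest quarter of readings / overall mean)*100.
sorted lowest 2 of 8: [6.4, 8.2] -> mean = 7.3000 mm
overall mean = 11.963 mm
DU = (7.3000/11.963)*100 = 61.0 %
Therefore the distribution uniformity DU = 61.0 %.


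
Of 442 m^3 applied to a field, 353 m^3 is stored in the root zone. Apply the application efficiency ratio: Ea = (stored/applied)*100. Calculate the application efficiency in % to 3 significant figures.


Ea = (353/442)*100 = 79.9 %
Therefore the application efficiency = 79.9 %.


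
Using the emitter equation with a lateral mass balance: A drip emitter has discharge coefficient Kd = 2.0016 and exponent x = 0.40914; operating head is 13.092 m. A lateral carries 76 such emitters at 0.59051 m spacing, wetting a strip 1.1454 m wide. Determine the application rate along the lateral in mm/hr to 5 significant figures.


Approach: apply the emitter equation with a lateral mass balance, q = Kd*h^x; Q = n*q; rate = Q/(n*spacing*width).
Step 1 — single emitter flow (q = Kd*h^x):
  q = 2.0016 * 13.092^0.40914 = 5.733095 L/hr
Step 2 — total lateral flow: Q = 76 * 5.733095 = 435.7152 L/hr
Step 3 — wetted area: A = 76 * 0.59051 * 1.1454 = 51.40413 m^2
Step 4 — application rate: Q/A = 435.7152/51.40413 = 8.4763 mm/hr
Therefore the application rate along the lateral = 8.4763 mm/hr.


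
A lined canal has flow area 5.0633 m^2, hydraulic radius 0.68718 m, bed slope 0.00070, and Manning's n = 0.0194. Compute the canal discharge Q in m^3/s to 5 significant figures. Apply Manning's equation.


Approach: apply Manning's equation, Q = (1/n)*A*R^(2/3)*S^(1/2).
Q = (1/0.0194) * 5.0633 * 0.68718^(2/3) * 0.00070^(1/2) = 5.3773 m^3/s
Therefore the canal discharge Q = 5.3773 m^3/s.


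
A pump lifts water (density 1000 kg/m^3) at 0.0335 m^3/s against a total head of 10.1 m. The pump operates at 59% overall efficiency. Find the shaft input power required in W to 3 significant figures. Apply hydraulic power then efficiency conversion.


Approach: apply hydraulic power then efficiency conversion, P = rho*g*Q*H; P_in = P/eta.
Step 1 — hydraulic power (P = rho*g*Q*H):
  P = 1000 * 9.81 * 0.0335 * 10.1 = 3319.2 W
Step 2 — input power: P_in = P/eta = 3319.2 / 0.59 = 5630 W
Therefore the shaft input power required = 5630 W.


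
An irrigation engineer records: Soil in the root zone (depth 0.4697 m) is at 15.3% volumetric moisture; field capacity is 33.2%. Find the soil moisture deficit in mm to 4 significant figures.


Approach: apply the soil moisture deficit relation, SMD = (FC - theta)/100 * depth * 1000.
SMD = (33.2 - 15.3)/100 * 0.4697 * 1000 = 84.08 mm
Therefore the soil moisture deficit = 84.08 mm.


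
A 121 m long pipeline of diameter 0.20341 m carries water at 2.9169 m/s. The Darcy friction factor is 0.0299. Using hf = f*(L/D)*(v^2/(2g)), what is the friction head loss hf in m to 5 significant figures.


hf = 0.0299 * (121/0.20341) * (2.9169^2 / (2*9.81))
hf = 7.7131 m
Therefore the friction head loss hf = 7.7131 m.


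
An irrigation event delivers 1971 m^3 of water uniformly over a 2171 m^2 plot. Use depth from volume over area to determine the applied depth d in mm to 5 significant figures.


Approach: apply depth from volume over area, d = (V/A)*1000.
d = (1971 / 2171) * 1000 = 907.88 mm
Therefore the applied depth d = 907.88 mm.


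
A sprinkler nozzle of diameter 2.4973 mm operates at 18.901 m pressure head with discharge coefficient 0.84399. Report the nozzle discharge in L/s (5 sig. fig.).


Approach: apply the orifice equation, Q = Cd*A*sqrt(2*g*h), A = pi*(d/2)^2.
A = pi*(2.4973e-3/2)^2 = 4.898141e-06 m^2
Q = 0.84399 * 4.898141e-06 * sqrt(2*9.81*18.901) * 1000 = 0.079609 L/s
Therefore the nozzle discharge = 0.079609 L/s.


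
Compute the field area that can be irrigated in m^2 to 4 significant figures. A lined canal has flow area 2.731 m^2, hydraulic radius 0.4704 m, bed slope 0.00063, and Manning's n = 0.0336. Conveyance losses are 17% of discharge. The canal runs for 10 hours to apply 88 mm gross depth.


Approach: apply Manning's equation with a conveyance and depth budget, Q = (1/n)*A*R^(2/3)*S^(1/2); Q_field = Q*(1-loss); Area = Q_field*t/(d/1000).
Step 1 — canal discharge (Manning's equation):
  Q = (1/0.0336) * 2.731 * 0.4704^(2/3) * 0.00063^(1/2) = 1.23395 m^3/s
Step 2 — delivered flow: Q_field = 1.23395*(1 - 17/100) = 1.02418 m^3/s
Step 3 — volume delivered: V = 1.02418 * 10*3600 = 36870.4 m^3
Step 4 — area served: A = V / (depth/1000) = 36870.4 / 0.088 = 419000 m^2
Therefore the field area that can be irrigated = 419000 m^2.


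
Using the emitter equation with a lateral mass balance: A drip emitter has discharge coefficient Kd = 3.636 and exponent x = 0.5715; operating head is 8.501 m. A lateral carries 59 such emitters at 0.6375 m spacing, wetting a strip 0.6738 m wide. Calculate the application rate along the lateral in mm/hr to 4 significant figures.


Approach: apply the emitter equation with a lateral mass balance, q = Kd*h^x; Q = n*q; rate = Q/(n*spacing*width).
Step 1 — single emitter flow (q = Kd*h^x):
  q = 3.636 * 8.501^0.5715 = 12.3542 L/hr
Step 2 — total lateral flow: Q = 59 * 12.3542 = 728.900 L/hr
Step 3 — wetted area: A = 59 * 0.6375 * 0.6738 = 25.3433 m^2
Step 4 — application rate: Q/A = 728.900/25.3433 = 28.76 mm/hr
Therefore the application rate along the lateral = 28.76 mm/hr.


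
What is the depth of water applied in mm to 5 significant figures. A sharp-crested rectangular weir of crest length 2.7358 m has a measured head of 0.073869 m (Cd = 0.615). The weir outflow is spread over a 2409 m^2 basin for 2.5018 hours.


Approach: apply the rectangular weir equation with a volume-to-depth conversion, Q = (2/3)*Cd*L*sqrt(2g)*H^1.5; d = Q*t/A * 1000.
Step 1 — weir discharge:
  Q = (2/3)*0.615*2.7358*sqrt(2*9.81)*0.073869^1.5 = 0.09974957 m^3/s
Step 2 — volume: V = 0.09974957 * 2.5018*3600 = 898.3925 m^3
Step 3 — depth: d = V/A * 1000 = 898.3925/2409 * 1000 = 372.93 mm
Therefore the depth of water applied = 372.93 mm.


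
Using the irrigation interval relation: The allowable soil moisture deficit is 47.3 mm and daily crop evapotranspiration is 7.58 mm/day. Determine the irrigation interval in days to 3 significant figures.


Approach: apply the irrigation interval relation, interval = SMD / ETc.
interval = 47.3 / 7.58 = 6.24 days
Therefore the irrigation interval = 6.24 days.


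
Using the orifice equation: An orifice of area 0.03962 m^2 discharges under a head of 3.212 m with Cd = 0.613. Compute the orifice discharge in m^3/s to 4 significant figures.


Approach: apply the orifice equation, Q = Cd*A*sqrt(2*g*h).
Q = 0.613 * 0.03962 * sqrt(2*9.81*3.212) = 0.1928 m^3/s
Therefore the orifice discharge = 0.1928 m^3/s.


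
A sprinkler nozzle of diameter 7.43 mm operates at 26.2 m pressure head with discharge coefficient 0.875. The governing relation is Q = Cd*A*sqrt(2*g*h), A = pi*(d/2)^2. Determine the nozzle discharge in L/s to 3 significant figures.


A = pi*(7.43e-3/2)^2 = 4.3358e-05 m^2
Q = 0.875 * 4.3358e-05 * sqrt(2*9.81*26.2) * 1000 = 0.860 L/s
Therefore the nozzle discharge = 0.860 L/s.


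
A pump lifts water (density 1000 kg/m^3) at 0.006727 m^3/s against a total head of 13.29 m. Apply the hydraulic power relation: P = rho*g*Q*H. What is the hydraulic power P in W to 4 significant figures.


P = 1000 * 9.81 * 0.006727 * 13.29 = 877.0 W
Therefore the hydraulic power P = 877.0 W.


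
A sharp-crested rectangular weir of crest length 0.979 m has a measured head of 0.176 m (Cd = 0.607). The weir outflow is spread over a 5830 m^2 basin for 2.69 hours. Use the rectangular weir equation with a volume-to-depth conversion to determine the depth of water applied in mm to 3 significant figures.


Approach: apply the rectangular weir equation with a volume-to-depth conversion, Q = (2/3)*Cd*L*sqrt(2g)*H^1.5; d = Q*t/A * 1000.
Step 1 — weir discharge:
  Q = (2/3)*0.607*0.979*sqrt(2*9.81)*0.176^1.5 = 0.12957 m^3/s
Step 2 — volume: V = 0.12957 * 2.69*3600 = 1254.7 m^3
Step 3 — depth: d = V/A * 1000 = 1254.7/5830 * 1000 = 215 mm
Therefore the depth of water applied = 215 mm.


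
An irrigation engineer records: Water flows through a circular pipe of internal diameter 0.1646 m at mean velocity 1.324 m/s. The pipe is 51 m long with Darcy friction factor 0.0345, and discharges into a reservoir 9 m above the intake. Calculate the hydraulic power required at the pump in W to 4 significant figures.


Approach: apply continuity + Darcy-Weisbach + hydraulic power, Q = A*v; hf = f*(L/D)*(v^2/(2g)); H = static + hf; P = rho*g*Q*H.
Step 1 — flow rate (continuity, Q = A*v):
  A = pi*(0.1646/2)^2 = 0.0212789 m^2
  Q = 0.0212789 * 1.324 = 0.0281733 m^3/s
Step 2 — friction head loss (Darcy-Weisbach):
  hf = 0.0345 * (51/0.1646) * (1.324^2 / (2*9.81))
  hf = 0.955073 m
Step 3 — total head: H = 9 + 0.955073 = 9.95507 m
Step 4 — hydraulic power (P = rho*g*Q*H):
  P = 1000 * 9.81 * 0.0281733 * 9.95507 = 2751 W
Therefore the hydraulic power required at the pump = 2751 W.


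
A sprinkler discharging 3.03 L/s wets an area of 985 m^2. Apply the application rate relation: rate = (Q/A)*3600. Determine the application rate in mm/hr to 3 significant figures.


rate = (3.03 / 985) * 3600 = 11.1 mm/hr
Therefore the application rate = 11.1 mm/hr.


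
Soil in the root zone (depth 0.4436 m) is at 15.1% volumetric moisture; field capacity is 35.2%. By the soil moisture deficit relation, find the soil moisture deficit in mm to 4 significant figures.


Approach: apply the soil moisture deficit relation, SMD = (FC - theta)/100 * depth * 1000.
SMD = (35.2 - 15.1)/100 * 0.4436 * 1000 = 89.16 mm
Therefore the soil moisture deficit = 89.16 mm.


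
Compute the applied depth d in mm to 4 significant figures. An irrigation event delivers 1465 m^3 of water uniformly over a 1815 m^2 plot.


Approach: apply depth from volume over area, d = (V/A)*1000.
d = (1465 / 1815) * 1000 = 807.2 mm
Therefore the applied depth d = 807.2 mm.


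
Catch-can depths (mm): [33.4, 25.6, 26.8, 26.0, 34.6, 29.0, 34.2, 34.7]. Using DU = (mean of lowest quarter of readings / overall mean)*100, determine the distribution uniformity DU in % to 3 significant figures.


sorted lowest 2 of 8: [25.6, 26.0] -> mean = 25.800 mm
overall mean = 30.538 mm
DU = (25.800/30.538)*100 = 84.5 %
Therefore the distribution uniformity DU = 84.5 %.


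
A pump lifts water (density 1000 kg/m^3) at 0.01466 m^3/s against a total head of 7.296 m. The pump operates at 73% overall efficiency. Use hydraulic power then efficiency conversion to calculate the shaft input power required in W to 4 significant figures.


Approach: apply hydraulic power then efficiency conversion, P = rho*g*Q*H; P_in = P/eta.
Step 1 — hydraulic power (P = rho*g*Q*H):
  P = 1000 * 9.81 * 0.01466 * 7.296 = 1049.27 W
Step 2 — input power: P_in = P/eta = 1049.27 / 0.73 = 1437 W
Therefore the shaft input power required = 1437 W.


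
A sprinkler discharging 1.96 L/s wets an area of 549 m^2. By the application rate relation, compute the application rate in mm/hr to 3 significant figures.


Approach: apply the application rate relation, rate = (Q/A)*3600.
rate = (1.96 / 549) * 3600 = 12.9 mm/hr
Therefore the application rate = 12.9 mm/hr.


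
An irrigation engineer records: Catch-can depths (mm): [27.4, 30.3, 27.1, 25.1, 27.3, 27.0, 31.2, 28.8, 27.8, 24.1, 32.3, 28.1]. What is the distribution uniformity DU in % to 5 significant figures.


Approach: apply the low-quarter distribution uniformity, DU = (mean of lowest quarter of readings / overall mean)*100.
sorted lowest 3 of 12: [24.1, 25.1, 27.0] -> mean = 25.40000 mm
overall mean = 28.04167 mm
DU = (25.40000/28.04167)*100 = 90.579 %
Therefore the distribution uniformity DU = 90.579 %.


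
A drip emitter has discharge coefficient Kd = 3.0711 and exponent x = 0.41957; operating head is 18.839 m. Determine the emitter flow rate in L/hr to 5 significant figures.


Approach: apply the emitter characteristic equation, q = Kd * h^x.
q = 3.0711 * 18.839^0.41957 = 10.526 L/hr
Therefore the emitter flow rate = 10.526 L/hr.


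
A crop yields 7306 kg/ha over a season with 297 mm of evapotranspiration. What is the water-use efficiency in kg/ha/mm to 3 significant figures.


Approach: apply the water-use efficiency ratio, WUE = yield/ET.
WUE = 7306 / 297 = 24.6 kg/ha/mm
Therefore the water-use efficiency = 24.6 kg/ha/mm.


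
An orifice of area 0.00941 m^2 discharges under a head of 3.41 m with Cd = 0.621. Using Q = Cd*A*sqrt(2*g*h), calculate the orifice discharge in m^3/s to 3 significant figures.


Q = 0.621 * 0.00941 * sqrt(2*9.81*3.41) = 0.0478 m^3/s
Therefore the orifice discharge = 0.0478 m^3/s.


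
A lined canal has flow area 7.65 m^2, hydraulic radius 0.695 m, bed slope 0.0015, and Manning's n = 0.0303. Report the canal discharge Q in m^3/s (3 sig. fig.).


Approach: apply Manning's equation, Q = (1/n)*A*R^(2/3)*S^(1/2).
Q = (1/0.0303) * 7.65 * 0.695^(2/3) * 0.0015^(1/2) = 7.67 m^3/s
Therefore the canal discharge Q = 7.67 m^3/s.


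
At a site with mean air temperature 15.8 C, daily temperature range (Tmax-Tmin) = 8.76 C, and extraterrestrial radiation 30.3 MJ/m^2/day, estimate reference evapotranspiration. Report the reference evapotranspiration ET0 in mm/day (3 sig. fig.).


Approach: apply the Hargreaves-Samani method, ET0 = 0.0023*(Tmean+17.8)*sqrt(Tmax-Tmin)*0.408*Ra.
ET0 = 0.0023*(15.8+17.8)*sqrt(8.76)*0.408*30.3 = 2.83 mm/day
Therefore the reference evapotranspiration ET0 = 2.83 mm/day.


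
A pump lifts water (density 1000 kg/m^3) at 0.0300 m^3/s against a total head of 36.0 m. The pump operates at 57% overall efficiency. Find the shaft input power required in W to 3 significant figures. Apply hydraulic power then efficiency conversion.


Approach: apply hydraulic power then efficiency conversion, P = rho*g*Q*H; P_in = P/eta.
Step 1 — hydraulic power (P = rho*g*Q*H):
  P = 1000 * 9.81 * 0.0300 * 36.0 = 10595 W
Step 2 — input power: P_in = P/eta = 10595 / 0.57 = 18600 W
Therefore the shaft input power required = 18600 W.


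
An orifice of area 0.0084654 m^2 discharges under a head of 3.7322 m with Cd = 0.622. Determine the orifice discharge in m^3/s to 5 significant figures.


Approach: apply the orifice equation, Q = Cd*A*sqrt(2*g*h).
Q = 0.622 * 0.0084654 * sqrt(2*9.81*3.7322) = 0.045058 m^3/s
Therefore the orifice discharge = 0.045058 m^3/s.


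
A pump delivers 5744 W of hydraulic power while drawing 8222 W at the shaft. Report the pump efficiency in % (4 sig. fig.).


Approach: apply the efficiency ratio, eta = (P_out/P_in)*100.
eta = (5744 / 8222) * 100 = 69.86 %
Therefore the pump efficiency = 69.86 %.


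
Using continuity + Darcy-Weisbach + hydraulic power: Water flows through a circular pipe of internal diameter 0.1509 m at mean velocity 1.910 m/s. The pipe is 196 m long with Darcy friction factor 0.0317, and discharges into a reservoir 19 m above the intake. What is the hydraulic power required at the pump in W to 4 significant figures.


Approach: apply continuity + Darcy-Weisbach + hydraulic power, Q = A*v; hf = f*(L/D)*(v^2/(2g)); H = static + hf; P = rho*g*Q*H.
Step 1 — flow rate (continuity, Q = A*v):
  A = pi*(0.1509/2)^2 = 0.0178842 m^2
  Q = 0.0178842 * 1.910 = 0.0341587 m^3/s
Step 2 — friction head loss (Darcy-Weisbach):
  hf = 0.0317 * (196/0.1509) * (1.910^2 / (2*9.81))
  hf = 7.65586 m
Step 3 — total head: H = 19 + 7.65586 = 26.6559 m
Step 4 — hydraulic power (P = rho*g*Q*H):
  P = 1000 * 9.81 * 0.0341587 * 26.6559 = 8932 W
Therefore the hydraulic power required at the pump = 8932 W.


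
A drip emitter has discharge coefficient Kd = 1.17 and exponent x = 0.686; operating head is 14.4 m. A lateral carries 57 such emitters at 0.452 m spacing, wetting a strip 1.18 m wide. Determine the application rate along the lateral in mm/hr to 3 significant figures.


Approach: apply the emitter equation with a lateral mass balance, q = Kd*h^x; Q = n*q; rate = Q/(n*spacing*width).
Step 1 — single emitter flow (q = Kd*h^x):
  q = 1.17 * 14.4^0.686 = 7.2916 L/hr
Step 2 — total lateral flow: Q = 57 * 7.2916 = 415.62 L/hr
Step 3 — wetted area: A = 57 * 0.452 * 1.18 = 30.402 m^2
Step 4 — application rate: Q/A = 415.62/30.402 = 13.7 mm/hr
Therefore the application rate along the lateral = 13.7 mm/hr.


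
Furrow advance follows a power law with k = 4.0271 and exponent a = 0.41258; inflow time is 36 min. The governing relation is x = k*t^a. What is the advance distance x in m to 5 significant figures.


x = 4.0271 * 36^0.41258 = 17.664 m
Therefore the advance distance x = 17.664 m.


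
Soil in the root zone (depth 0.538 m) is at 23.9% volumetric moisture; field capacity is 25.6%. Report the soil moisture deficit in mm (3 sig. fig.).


Approach: apply the soil moisture deficit relation, SMD = (FC - theta)/100 * depth * 1000.
SMD = (25.6 - 23.9)/100 * 0.538 * 1000 = 9.15 mm
Therefore the soil moisture deficit = 9.15 mm.


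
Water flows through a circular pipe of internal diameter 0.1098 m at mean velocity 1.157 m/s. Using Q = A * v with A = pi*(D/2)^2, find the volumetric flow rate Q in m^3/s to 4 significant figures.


A = pi*(0.1098/2)^2 = 0.00946879 m^2
Q = 0.00946879 * 1.157 = 0.01096 m^3/s
Therefore the volumetric flow rate Q = 0.01096 m^3/s.


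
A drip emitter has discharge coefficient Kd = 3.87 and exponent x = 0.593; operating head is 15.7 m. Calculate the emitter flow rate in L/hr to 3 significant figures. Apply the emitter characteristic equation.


Approach: apply the emitter characteristic equation, q = Kd * h^x.
q = 3.87 * 15.7^0.593 = 19.8 L/hr
Therefore the emitter flow rate = 19.8 L/hr.


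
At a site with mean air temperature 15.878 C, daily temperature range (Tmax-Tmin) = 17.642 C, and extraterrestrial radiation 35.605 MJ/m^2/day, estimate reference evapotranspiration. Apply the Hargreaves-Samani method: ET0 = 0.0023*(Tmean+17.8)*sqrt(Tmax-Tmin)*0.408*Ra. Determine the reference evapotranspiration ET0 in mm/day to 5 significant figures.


ET0 = 0.0023*(15.878+17.8)*sqrt(17.642)*0.408*35.605 = 4.7263 mm/day
Therefore the reference evapotranspiration ET0 = 4.7263 mm/day.


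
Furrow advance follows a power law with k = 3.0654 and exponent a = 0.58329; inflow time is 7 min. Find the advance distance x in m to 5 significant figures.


Approach: apply the power-law advance function, x = k*t^a.
x = 3.0654 * 7^0.58329 = 9.5373 m
Therefore the advance distance x = 9.5373 m.


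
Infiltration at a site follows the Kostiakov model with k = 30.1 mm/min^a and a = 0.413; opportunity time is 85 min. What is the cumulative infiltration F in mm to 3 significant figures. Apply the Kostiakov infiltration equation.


Approach: apply the Kostiakov infiltration equation, F = k*t^a.
F = 30.1 * 85^0.413 = 189 mm
Therefore the cumulative infiltration F = 189 mm.


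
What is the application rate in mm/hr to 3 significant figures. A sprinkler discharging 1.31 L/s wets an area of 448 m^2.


Approach: apply the application rate relation, rate = (Q/A)*3600.
rate = (1.31 / 448) * 3600 = 10.5 mm/hr
Therefore the application rate = 10.5 mm/hr.


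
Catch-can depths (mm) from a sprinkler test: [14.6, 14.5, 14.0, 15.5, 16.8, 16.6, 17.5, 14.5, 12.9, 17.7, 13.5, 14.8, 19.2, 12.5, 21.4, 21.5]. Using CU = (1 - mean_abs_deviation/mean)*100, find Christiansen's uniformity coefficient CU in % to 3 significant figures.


mean = 16.094 mm
mean |d_i - mean| = 2.2555 mm
CU = (1 - 2.2555/16.094)*100 = 86.0 %
Therefore Christiansen's uniformity coefficient CU = 86.0 %.


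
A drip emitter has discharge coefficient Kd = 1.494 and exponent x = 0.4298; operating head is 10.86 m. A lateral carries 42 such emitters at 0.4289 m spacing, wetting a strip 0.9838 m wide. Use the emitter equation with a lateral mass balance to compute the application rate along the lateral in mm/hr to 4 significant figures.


Approach: apply the emitter equation with a lateral mass balance, q = Kd*h^x; Q = n*q; rate = Q/(n*spacing*width).
Step 1 — single emitter flow (q = Kd*h^x):
  q = 1.494 * 10.86^0.4298 = 4.16438 L/hr
Step 2 — total lateral flow: Q = 42 * 4.16438 = 174.904 L/hr
Step 3 — wetted area: A = 42 * 0.4289 * 0.9838 = 17.7220 m^2
Step 4 — application rate: Q/A = 174.904/17.7220 = 9.869 mm/hr
Therefore the application rate along the lateral = 9.869 mm/hr.


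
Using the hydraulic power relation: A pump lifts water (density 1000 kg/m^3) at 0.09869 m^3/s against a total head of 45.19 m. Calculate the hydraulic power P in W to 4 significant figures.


Approach: apply the hydraulic power relation, P = rho*g*Q*H.
P = 1000 * 9.81 * 0.09869 * 45.19 = 43750 W
Therefore the hydraulic power P = 43750 W.


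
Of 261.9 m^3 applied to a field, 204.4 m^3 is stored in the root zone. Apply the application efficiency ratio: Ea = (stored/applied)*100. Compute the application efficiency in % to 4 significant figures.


Ea = (204.4/261.9)*100 = 78.05 %
Therefore the application efficiency = 78.05 %.


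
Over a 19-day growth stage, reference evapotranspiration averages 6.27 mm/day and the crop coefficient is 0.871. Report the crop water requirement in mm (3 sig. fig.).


Approach: apply the crop water requirement relation, CWR = ET0 * Kc * days.
CWR = 6.27 * 0.871 * 19 = 104 mm
Therefore the crop water requirement = 104 mm.


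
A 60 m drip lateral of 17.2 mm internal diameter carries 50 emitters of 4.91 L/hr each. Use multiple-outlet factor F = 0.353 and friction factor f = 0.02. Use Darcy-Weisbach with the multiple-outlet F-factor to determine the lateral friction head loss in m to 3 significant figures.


Approach: apply Darcy-Weisbach with the multiple-outlet F-factor, Q = n*q/(3600*1000) m^3/s; v = Q/A; hf = F*f*(L/D)*(v^2/(2g)).
Q = 50*4.91/(3600*1000) = 6.8194e-05 m^3/s
A = pi*(17.2e-3/2)^2 = 2.3235e-04 m^2, so v = Q/A = 0.29350 m/s
hf = 0.353*0.02*(60/0.0172)*(0.29350^2/(2*9.81)) = 0.108 m
Therefore the lateral friction head loss = 0.108 m.


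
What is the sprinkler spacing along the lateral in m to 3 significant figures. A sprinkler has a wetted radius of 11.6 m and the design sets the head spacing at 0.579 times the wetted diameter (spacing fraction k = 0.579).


Approach: apply the sprinkler spacing rule (spacing as a fraction of wetted diameter), S = k*(2*R).
S = 0.579 * (2 * 11.6) = 13.4 m
Therefore the sprinkler spacing along the lateral = 13.4 m.


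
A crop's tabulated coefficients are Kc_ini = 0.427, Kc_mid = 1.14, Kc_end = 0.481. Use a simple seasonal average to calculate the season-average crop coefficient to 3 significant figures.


Approach: apply a simple seasonal average, Kc_avg = (Kc_ini + Kc_mid + Kc_end)/3.
Kc_avg = (0.427 + 1.14 + 0.481)/3 = 0.683
Therefore the season-average crop coefficient = 0.683.


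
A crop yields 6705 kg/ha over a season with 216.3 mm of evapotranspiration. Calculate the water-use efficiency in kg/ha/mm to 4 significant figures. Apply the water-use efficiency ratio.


Approach: apply the water-use efficiency ratio, WUE = yield/ET.
WUE = 6705 / 216.3 = 31.00 kg/ha/mm
Therefore the water-use efficiency = 31.00 kg/ha/mm.


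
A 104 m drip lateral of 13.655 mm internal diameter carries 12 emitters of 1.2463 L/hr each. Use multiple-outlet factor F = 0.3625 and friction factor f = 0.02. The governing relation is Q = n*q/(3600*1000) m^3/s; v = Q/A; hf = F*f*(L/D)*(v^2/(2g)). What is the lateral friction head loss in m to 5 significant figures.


Q = 12*1.2463/(3600*1000) = 4.154333e-06 m^3/s
A = pi*(13.655e-3/2)^2 = 1.464446e-04 m^2, so v = Q/A = 0.02836796 m/s
hf = 0.3625*0.02*(104/0.013655)*(0.02836796^2/(2*9.81)) = 0.0022648 m
Therefore the lateral friction head loss = 0.0022648 m.


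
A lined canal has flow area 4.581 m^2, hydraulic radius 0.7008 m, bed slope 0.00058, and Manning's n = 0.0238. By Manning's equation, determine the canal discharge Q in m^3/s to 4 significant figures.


Approach: apply Manning's equation, Q = (1/n)*A*R^(2/3)*S^(1/2).
Q = (1/0.0238) * 4.581 * 0.7008^(2/3) * 0.00058^(1/2) = 3.657 m^3/s
Therefore the canal discharge Q = 3.657 m^3/s.


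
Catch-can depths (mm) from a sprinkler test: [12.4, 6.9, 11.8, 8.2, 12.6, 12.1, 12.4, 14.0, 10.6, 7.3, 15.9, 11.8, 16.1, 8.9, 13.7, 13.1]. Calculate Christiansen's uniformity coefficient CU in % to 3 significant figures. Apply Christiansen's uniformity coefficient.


Approach: apply Christiansen's uniformity coefficient, CU = (1 - mean_abs_deviation/mean)*100.
mean = 11.738 mm
mean |d_i - mean| = 2.0984 mm
CU = (1 - 2.0984/11.738)*100 = 82.1 %
Therefore Christiansen's uniformity coefficient CU = 82.1 %.


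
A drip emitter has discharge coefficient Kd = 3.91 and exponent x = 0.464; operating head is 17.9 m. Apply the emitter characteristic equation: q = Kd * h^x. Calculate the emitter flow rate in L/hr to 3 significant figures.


q = 3.91 * 17.9^0.464 = 14.9 L/hr
Therefore the emitter flow rate = 14.9 L/hr.


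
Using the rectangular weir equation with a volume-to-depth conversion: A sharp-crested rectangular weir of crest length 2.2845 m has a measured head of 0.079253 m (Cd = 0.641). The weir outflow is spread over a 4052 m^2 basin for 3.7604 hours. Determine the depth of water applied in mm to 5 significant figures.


Approach: apply the rectangular weir equation with a volume-to-depth conversion, Q = (2/3)*Cd*L*sqrt(2g)*H^1.5; d = Q*t/A * 1000.
Step 1 — weir discharge:
  Q = (2/3)*0.641*2.2845*sqrt(2*9.81)*0.079253^1.5 = 0.09647860 m^3/s
Step 2 — volume: V = 0.09647860 * 3.7604*3600 = 1306.073 m^3
Step 3 — depth: d = V/A * 1000 = 1306.073/4052 * 1000 = 322.33 mm
Therefore the depth of water applied = 322.33 mm.


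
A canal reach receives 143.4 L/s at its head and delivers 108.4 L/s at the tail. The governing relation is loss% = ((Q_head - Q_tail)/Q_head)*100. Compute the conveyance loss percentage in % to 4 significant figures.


loss = ((143.4 - 108.4)/143.4)*100 = 24.41 %
Therefore the conveyance loss percentage = 24.41 %.


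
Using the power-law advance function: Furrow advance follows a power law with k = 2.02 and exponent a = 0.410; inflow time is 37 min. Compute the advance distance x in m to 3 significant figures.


Approach: apply the power-law advance function, x = k*t^a.
x = 2.02 * 37^0.410 = 8.88 m
Therefore the advance distance x = 8.88 m.


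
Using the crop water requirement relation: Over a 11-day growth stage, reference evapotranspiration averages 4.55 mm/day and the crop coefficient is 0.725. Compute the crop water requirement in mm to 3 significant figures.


Approach: apply the crop water requirement relation, CWR = ET0 * Kc * days.
CWR = 4.55 * 0.725 * 11 = 36.3 mm
Therefore the crop water requirement = 36.3 mm.


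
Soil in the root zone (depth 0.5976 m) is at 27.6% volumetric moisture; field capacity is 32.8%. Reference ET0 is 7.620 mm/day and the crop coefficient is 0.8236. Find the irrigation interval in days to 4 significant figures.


Approach: apply soil-water budget scheduling, SMD = (FC-theta)/100*depth*1000; ETc = ET0*Kc; interval = SMD/ETc.
Step 1 — soil moisture deficit:
  SMD = (32.8 - 27.6)/100 * 0.5976 * 1000 = 31.0752 mm
Step 2 — daily crop ET (ETc = ET0*Kc):
  ETc = 7.620 * 0.8236 = 6.27583 mm/day
Step 3 — irrigation interval (SMD/ETc):
  interval = 31.0752 / 6.27583 = 4.952 days
Therefore the irrigation interval = 4.952 days.


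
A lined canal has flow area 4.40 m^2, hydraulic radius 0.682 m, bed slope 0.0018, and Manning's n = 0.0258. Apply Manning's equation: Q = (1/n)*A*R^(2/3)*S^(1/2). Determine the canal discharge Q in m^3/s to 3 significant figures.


Q = (1/0.0258) * 4.40 * 0.682^(2/3) * 0.0018^(1/2) = 5.61 m^3/s
Therefore the canal discharge Q = 5.61 m^3/s.


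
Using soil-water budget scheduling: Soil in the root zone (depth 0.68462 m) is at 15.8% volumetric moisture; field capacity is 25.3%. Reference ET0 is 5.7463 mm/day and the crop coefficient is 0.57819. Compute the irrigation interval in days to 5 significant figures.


Approach: apply soil-water budget scheduling, SMD = (FC-theta)/100*depth*1000; ETc = ET0*Kc; interval = SMD/ETc.
Step 1 — soil moisture deficit:
  SMD = (25.3 - 15.8)/100 * 0.68462 * 1000 = 65.03890 mm
Step 2 — daily crop ET (ETc = ET0*Kc):
  ETc = 5.7463 * 0.57819 = 3.322453 mm/day
Step 3 — irrigation interval (SMD/ETc):
  interval = 65.03890 / 3.322453 = 19.576 days
Therefore the irrigation interval = 19.576 days.


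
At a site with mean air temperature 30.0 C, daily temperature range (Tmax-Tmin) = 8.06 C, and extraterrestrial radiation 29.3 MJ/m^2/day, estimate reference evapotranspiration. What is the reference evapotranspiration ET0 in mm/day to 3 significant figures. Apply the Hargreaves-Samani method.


Approach: apply the Hargreaves-Samani method, ET0 = 0.0023*(Tmean+17.8)*sqrt(Tmax-Tmin)*0.408*Ra.
ET0 = 0.0023*(30.0+17.8)*sqrt(8.06)*0.408*29.3 = 3.73 mm/day
Therefore the reference evapotranspiration ET0 = 3.73 mm/day.


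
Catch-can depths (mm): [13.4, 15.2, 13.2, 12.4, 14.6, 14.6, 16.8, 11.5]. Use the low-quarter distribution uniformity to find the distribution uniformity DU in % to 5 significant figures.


Approach: apply the low-quarter distribution uniformity, DU = (mean of lowest quarter of readings / overall mean)*100.
sorted lowest 2 of 8: [11.5, 12.4] -> mean = 11.95000 mm
overall mean = 13.96250 mm
DU = (11.95000/13.96250)*100 = 85.586 %
Therefore the distribution uniformity DU = 85.586 %.


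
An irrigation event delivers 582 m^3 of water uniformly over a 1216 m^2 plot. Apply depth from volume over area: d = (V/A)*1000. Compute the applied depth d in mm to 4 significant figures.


d = (582 / 1216) * 1000 = 478.6 mm
Therefore the applied depth d = 478.6 mm.


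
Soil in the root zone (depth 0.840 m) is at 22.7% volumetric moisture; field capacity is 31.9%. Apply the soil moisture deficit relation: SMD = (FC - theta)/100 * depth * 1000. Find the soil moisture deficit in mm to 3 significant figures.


SMD = (31.9 - 22.7)/100 * 0.840 * 1000 = 77.3 mm
Therefore the soil moisture deficit = 77.3 mm.


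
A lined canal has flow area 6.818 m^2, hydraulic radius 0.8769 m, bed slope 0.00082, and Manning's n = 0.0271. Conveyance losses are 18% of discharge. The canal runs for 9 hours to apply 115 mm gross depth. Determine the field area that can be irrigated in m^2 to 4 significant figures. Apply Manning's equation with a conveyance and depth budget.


Approach: apply Manning's equation with a conveyance and depth budget, Q = (1/n)*A*R^(2/3)*S^(1/2); Q_field = Q*(1-loss); Area = Q_field*t/(d/1000).
Step 1 — canal discharge (Manning's equation):
  Q = (1/0.0271) * 6.818 * 0.8769^(2/3) * 0.00082^(1/2) = 6.60026 m^3/s
Step 2 — delivered flow: Q_field = 6.60026*(1 - 18/100) = 5.41222 m^3/s
Step 3 — volume delivered: V = 5.41222 * 9*3600 = 175356 m^3
Step 4 — area served: A = V / (depth/1000) = 175356 / 0.115 = 1525000 m^2
Therefore the field area that can be irrigated = 1525000 m^2.


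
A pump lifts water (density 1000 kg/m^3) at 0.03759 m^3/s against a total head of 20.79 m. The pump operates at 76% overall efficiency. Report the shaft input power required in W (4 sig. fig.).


Approach: apply hydraulic power then efficiency conversion, P = rho*g*Q*H; P_in = P/eta.
Step 1 — hydraulic power (P = rho*g*Q*H):
  P = 1000 * 9.81 * 0.03759 * 20.79 = 7666.48 W
Step 2 — input power: P_in = P/eta = 7666.48 / 0.76 = 10090 W
Therefore the shaft input power required = 10090 W.


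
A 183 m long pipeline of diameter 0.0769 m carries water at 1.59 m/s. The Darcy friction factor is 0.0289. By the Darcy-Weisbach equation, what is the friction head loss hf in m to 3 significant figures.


Approach: apply the Darcy-Weisbach equation, hf = f*(L/D)*(v^2/(2g)).
hf = 0.0289 * (183/0.0769) * (1.59^2 / (2*9.81))
hf = 8.86 m
Therefore the friction head loss hf = 8.86 m.


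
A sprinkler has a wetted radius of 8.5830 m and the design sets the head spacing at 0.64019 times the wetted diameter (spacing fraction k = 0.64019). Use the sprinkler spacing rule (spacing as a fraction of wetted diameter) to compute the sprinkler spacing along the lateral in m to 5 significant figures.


Approach: apply the sprinkler spacing rule (spacing as a fraction of wetted diameter), S = k*(2*R).
S = 0.64019 * (2 * 8.5830) = 10.990 m
Therefore the sprinkler spacing along the lateral = 10.990 m.


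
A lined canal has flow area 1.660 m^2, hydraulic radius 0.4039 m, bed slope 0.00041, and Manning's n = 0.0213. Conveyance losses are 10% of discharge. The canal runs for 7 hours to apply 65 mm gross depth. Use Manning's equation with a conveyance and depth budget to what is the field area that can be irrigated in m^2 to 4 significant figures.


Approach: apply Manning's equation with a conveyance and depth budget, Q = (1/n)*A*R^(2/3)*S^(1/2); Q_field = Q*(1-loss); Area = Q_field*t/(d/1000).
Step 1 — canal discharge (Manning's equation):
  Q = (1/0.0213) * 1.660 * 0.4039^(2/3) * 0.00041^(1/2) = 0.862256 m^3/s
Step 2 — delivered flow: Q_field = 0.862256*(1 - 10/100) = 0.776031 m^3/s
Step 3 — volume delivered: V = 0.776031 * 7*3600 = 19556.0 m^3
Step 4 — area served: A = V / (depth/1000) = 19556.0 / 0.065 = 300900 m^2
Therefore the field area that can be irrigated = 300900 m^2.


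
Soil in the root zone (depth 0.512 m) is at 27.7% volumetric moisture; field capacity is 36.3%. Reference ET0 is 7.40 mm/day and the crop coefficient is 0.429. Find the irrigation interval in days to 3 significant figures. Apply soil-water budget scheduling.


Approach: apply soil-water budget scheduling, SMD = (FC-theta)/100*depth*1000; ETc = ET0*Kc; interval = SMD/ETc.
Step 1 — soil moisture deficit:
  SMD = (36.3 - 27.7)/100 * 0.512 * 1000 = 44.032 mm
Step 2 — daily crop ET (ETc = ET0*Kc):
  ETc = 7.40 * 0.429 = 3.1746 mm/day
Step 3 — irrigation interval (SMD/ETc):
  interval = 44.032 / 3.1746 = 13.9 days
Therefore the irrigation interval = 13.9 days.


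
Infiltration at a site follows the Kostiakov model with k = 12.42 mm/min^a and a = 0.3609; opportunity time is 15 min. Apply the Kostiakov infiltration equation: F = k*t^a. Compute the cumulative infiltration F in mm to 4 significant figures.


F = 12.42 * 15^0.3609 = 33.00 mm
Therefore the cumulative infiltration F = 33.00 mm.


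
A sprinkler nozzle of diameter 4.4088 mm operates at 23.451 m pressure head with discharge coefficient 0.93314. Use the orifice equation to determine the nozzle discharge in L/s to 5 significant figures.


Approach: apply the orifice equation, Q = Cd*A*sqrt(2*g*h), A = pi*(d/2)^2.
A = pi*(4.4088e-3/2)^2 = 1.526619e-05 m^2
Q = 0.93314 * 1.526619e-05 * sqrt(2*9.81*23.451) * 1000 = 0.30557 L/s
Therefore the nozzle discharge = 0.30557 L/s.


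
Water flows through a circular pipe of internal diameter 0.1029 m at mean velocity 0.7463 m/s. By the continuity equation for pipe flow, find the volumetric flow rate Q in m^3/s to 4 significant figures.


Approach: apply the continuity equation for pipe flow, Q = A * v with A = pi*(D/2)^2.
A = pi*(0.1029/2)^2 = 0.00831612 m^2
Q = 0.00831612 * 0.7463 = 0.006206 m^3/s
Therefore the volumetric flow rate Q = 0.006206 m^3/s.


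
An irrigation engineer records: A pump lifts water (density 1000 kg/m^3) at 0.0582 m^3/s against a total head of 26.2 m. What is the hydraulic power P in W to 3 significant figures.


Approach: apply the hydraulic power relation, P = rho*g*Q*H.
P = 1000 * 9.81 * 0.0582 * 26.2 = 15000 W
Therefore the hydraulic power P = 15000 W.


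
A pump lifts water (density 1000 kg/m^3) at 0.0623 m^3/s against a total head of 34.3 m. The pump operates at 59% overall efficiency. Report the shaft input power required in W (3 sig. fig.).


Approach: apply hydraulic power then efficiency conversion, P = rho*g*Q*H; P_in = P/eta.
Step 1 — hydraulic power (P = rho*g*Q*H):
  P = 1000 * 9.81 * 0.0623 * 34.3 = 20963 W
Step 2 — input power: P_in = P/eta = 20963 / 0.59 = 35500 W
Therefore the shaft input power required = 35500 W.


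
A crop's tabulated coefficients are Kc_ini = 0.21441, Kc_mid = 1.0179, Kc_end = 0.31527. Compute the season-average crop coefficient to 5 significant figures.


Approach: apply a simple seasonal average, Kc_avg = (Kc_ini + Kc_mid + Kc_end)/3.
Kc_avg = (0.21441 + 1.0179 + 0.31527)/3 = 0.51586
Therefore the season-average crop coefficient = 0.51586.


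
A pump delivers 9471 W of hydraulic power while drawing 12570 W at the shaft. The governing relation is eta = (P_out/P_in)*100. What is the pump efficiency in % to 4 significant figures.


eta = (9471 / 12570) * 100 = 75.35 %
Therefore the pump efficiency = 75.35 %.


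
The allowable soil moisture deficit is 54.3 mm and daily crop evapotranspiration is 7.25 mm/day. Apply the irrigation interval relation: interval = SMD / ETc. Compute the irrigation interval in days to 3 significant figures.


interval = 54.3 / 7.25 = 7.49 days
Therefore the irrigation interval = 7.49 days.


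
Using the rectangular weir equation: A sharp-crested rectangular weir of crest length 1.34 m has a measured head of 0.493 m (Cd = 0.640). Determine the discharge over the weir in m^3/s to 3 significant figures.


Approach: apply the rectangular weir equation, Q = (2/3)*Cd*L*sqrt(2g)*H^1.5.
Q = (2/3)*0.640*1.34*sqrt(2*9.81)*0.493^1.5 = 0.877 m^3/s
Therefore the discharge over the weir = 0.877 m^3/s.


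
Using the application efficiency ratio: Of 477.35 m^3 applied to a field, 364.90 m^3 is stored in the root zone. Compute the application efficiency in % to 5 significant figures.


Approach: apply the application efficiency ratio, Ea = (stored/applied)*100.
Ea = (364.90/477.35)*100 = 76.443 %
Therefore the application efficiency = 76.443 %.


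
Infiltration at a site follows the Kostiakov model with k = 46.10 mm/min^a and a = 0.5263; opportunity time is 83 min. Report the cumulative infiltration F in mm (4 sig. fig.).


Approach: apply the Kostiakov infiltration equation, F = k*t^a.
F = 46.10 * 83^0.5263 = 471.7 mm
Therefore the cumulative infiltration F = 471.7 mm.


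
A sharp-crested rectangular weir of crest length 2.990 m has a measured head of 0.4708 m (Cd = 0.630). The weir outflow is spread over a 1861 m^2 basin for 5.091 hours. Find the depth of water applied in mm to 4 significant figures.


Approach: apply the rectangular weir equation with a volume-to-depth conversion, Q = (2/3)*Cd*L*sqrt(2g)*H^1.5; d = Q*t/A * 1000.
Step 1 — weir discharge:
  Q = (2/3)*0.630*2.990*sqrt(2*9.81)*0.4708^1.5 = 1.79690 m^3/s
Step 2 — volume: V = 1.79690 * 5.091*3600 = 32932.9 m^3
Step 3 — depth: d = V/A * 1000 = 32932.9/1861 * 1000 = 17700 mm
Therefore the depth of water applied = 17700 mm.


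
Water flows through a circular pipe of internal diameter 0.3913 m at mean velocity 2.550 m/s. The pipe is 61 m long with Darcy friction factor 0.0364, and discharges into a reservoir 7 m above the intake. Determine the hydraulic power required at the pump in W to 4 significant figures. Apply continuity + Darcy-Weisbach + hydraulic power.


Approach: apply continuity + Darcy-Weisbach + hydraulic power, Q = A*v; hf = f*(L/D)*(v^2/(2g)); H = static + hf; P = rho*g*Q*H.
Step 1 — flow rate (continuity, Q = A*v):
  A = pi*(0.3913/2)^2 = 0.120257 m^2
  Q = 0.120257 * 2.550 = 0.306655 m^3/s
Step 2 — friction head loss (Darcy-Weisbach):
  hf = 0.0364 * (61/0.3913) * (2.550^2 / (2*9.81))
  hf = 1.88063 m
Step 3 — total head: H = 7 + 1.88063 = 8.88063 m
Step 4 — hydraulic power (P = rho*g*Q*H):
  P = 1000 * 9.81 * 0.306655 * 8.88063 = 26720 W
Therefore the hydraulic power required at the pump = 26720 W.
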